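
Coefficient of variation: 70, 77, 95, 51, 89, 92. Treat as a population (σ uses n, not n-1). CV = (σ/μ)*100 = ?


Mean = 79.0000
SD = 15.2425
CV = (15.2425/79.0000)*100 = 19.2943%

CV = 19.2943%


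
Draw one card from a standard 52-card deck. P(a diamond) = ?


13 diamonds in 52 cards
P = 13/52 = 0.2500

P = 0.2500


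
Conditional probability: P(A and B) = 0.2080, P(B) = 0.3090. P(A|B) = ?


P(A|B) = 0.2080/0.3090 = 0.6731

P(A|B) = 0.6731


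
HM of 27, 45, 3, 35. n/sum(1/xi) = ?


Sum of reciprocals = 1/27 + 1/45 + 1/3 + 1/35 = 0.421164
HM = 4/0.421164 = 9.4975

HM = 9.4975


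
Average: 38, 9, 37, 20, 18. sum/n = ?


Sum = 38 + 9 + 37 + 20 + 18 = 122
n = 5
Mean = 122/5 = 24.4000

Mean = 24.4000


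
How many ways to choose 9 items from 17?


C(17,9) = 17!/(9! × 8!)
= 355687428096000/(362880 × 40320)
= 24310

C(17,9) = 24310


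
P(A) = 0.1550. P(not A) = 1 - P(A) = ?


P(not A) = 1 - 0.1550 = 0.8450

P(not A) = 0.8450


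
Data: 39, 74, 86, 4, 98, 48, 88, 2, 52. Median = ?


Sorted: 2, 4, 39, 48, 52, 74, 86, 88, 98
n = 9 (odd)
Middle value = 52

Median = 52


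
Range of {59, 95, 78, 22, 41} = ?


Max = 95, Min = 22
Range = 95 - 22 = 73

Range = 73


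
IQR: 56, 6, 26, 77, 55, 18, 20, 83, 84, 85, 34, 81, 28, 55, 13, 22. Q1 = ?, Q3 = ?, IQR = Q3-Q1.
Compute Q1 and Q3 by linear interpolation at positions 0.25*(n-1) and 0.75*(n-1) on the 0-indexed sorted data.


Sorted: 6, 13, 18, 20, 22, 26, 28, 34, 55, 55, 56, 77, 81, 83, 84, 85
Q1 (25th %ile) = 21.5000
Q3 (75th %ile) = 78.0000
IQR = 78.0000 - 21.5000 = 56.5000

IQR = 56.5000


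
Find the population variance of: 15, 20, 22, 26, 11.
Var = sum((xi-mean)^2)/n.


Mean = 18.8000
Squared deviations: 14.4400, 1.4400, 10.2400, 51.8400, 60.8400
Sum = 138.8000
Variance = 138.8000/5 = 27.7600

Variance = 27.7600


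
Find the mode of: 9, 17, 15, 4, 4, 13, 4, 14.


Frequencies: 4:3, 9:1, 13:1, 14:1, 15:1, 17:1
Max frequency = 3
Mode = 4

Mode = 4


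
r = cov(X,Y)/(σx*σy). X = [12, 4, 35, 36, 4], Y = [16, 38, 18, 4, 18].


Mean X = 18.2000, Mean Y = 18.8000
SD X = 14.427751, SD Y = 10.925200
Cov = -104.160000
r = -104.160000/(14.427751*10.925200) = -0.6608

r = -0.6608


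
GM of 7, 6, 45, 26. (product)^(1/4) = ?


Product = 7 × 6 × 45 × 26 = 49140
GM = 49140^(1/4) = 14.8888

GM = 14.8888


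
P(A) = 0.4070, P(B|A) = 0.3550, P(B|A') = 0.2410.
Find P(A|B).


P(B) = P(B|A)*P(A) + P(B|A')*P(A')
= 0.3550*0.4070 + 0.2410*0.5930
= 0.144485 + 0.142913 = 0.287398
P(A|B) = 0.144485/0.287398 = 0.5027

P(A|B) = 0.5027


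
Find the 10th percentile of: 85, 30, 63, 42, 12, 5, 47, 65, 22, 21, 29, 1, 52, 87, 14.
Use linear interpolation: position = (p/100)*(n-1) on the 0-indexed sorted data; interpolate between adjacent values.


Sorted: 1, 5, 12, 14, 21, 22, 29, 30, 42, 47, 52, 63, 65, 85, 87
n = 15
Index = 10/100 * 14 = 1.4000
Lower = data[1] = 5, Upper = data[2] = 12
P10 = 5 + 0.4000*(7) = 7.8000

P10 = 7.8000


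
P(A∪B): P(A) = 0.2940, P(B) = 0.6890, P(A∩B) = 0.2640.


P(A∪B) = 0.2940 + 0.6890 - 0.2640
= 0.9830 - 0.2640
= 0.7190

P(A∪B) = 0.7190


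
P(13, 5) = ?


P(13,5) = 13!/8!
= 6227020800/40320
= 154440

P(13,5) = 154440


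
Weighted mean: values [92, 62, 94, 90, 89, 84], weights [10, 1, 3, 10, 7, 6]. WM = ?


Numerator = 92*10 + 62*1 + 94*3 + 90*10 + 89*7 + 84*6 = 3291
Denominator = 10 + 1 + 3 + 10 + 7 + 6 = 37
WM = 3291/37 = 88.9459

WM = 88.9459


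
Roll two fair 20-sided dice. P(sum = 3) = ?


Total outcomes = 20×20 = 400
Favorable (sum = 3): 2
P = 2/400 = 0.0050

P = 0.0050


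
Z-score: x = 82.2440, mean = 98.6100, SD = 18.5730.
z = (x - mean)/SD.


z = (82.2440 - 98.6100)/18.5730
= -16.3660/18.5730
= -0.8812

z = -0.8812


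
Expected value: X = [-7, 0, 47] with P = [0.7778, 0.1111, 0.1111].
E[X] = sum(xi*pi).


E[X] = -7*0.7778 + 0*0.1111 + 47*0.1111
= -5.4446 + 0 + 5.2217
= -0.2229

E[X] = -0.2229


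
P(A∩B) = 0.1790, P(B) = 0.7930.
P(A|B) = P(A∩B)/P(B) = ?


P(A|B) = 0.1790/0.7930 = 0.2257

P(A|B) = 0.2257


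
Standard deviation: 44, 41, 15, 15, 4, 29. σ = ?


Mean = 24.6667
Variance = 212.2222
SD = sqrt(212.2222) = 14.5678

SD = 14.5678


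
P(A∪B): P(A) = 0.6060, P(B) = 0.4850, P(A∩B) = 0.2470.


P(A∪B) = 0.6060 + 0.4850 - 0.2470
= 1.0910 - 0.2470
= 0.8440

P(A∪B) = 0.8440


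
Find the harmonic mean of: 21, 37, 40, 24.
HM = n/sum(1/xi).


Sum of reciprocals = 1/21 + 1/37 + 1/40 + 1/24 = 0.141313
HM = 4/0.141313 = 28.3060

HM = 28.3060


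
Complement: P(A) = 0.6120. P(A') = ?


P(not A) = 1 - 0.6120 = 0.3880

P(not A) = 0.3880


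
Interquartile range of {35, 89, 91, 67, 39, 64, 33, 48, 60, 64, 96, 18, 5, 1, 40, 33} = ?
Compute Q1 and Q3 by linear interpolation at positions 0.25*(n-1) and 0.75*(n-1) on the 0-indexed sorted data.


Sorted: 1, 5, 18, 33, 33, 35, 39, 40, 48, 60, 64, 64, 67, 89, 91, 96
Q1 (25th %ile) = 33.0000
Q3 (75th %ile) = 64.7500
IQR = 64.7500 - 33.0000 = 31.7500

IQR = 31.7500


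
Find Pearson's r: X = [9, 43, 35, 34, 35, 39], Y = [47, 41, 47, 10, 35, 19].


Mean X = 32.5000, Mean Y = 33.1667
SD X = 10.950647, SD Y = 14.052481
Cov = -55.083333
r = -55.083333/(10.950647*14.052481) = -0.3580

r = -0.3580


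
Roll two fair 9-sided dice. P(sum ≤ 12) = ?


Total outcomes = 9×9 = 81
Favorable (sum ≤ 12): 60
P = 60/81 = 0.7407

P = 0.7407


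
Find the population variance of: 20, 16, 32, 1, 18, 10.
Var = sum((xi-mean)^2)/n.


Mean = 16.1667
Squared deviations: 14.6944, 0.0278, 250.6944, 230.0278, 3.3611, 38.0278
Sum = 536.8333
Variance = 536.8333/6 = 89.4722

Variance = 89.4722


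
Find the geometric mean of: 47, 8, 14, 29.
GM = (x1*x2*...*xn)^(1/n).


Product = 47 × 8 × 14 × 29 = 152656
GM = 152656^(1/4) = 19.7664

GM = 19.7664


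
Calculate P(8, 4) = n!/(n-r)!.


P(8,4) = 8!/4!
= 40320/24
= 1680

P(8,4) = 1680


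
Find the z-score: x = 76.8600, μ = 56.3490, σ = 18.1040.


z = (76.8600 - 56.3490)/18.1040
= 20.5110/18.1040
= 1.1330

z = 1.1330


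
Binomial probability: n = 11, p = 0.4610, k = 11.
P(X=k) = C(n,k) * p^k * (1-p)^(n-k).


C(11,11) = 1
p^11 = 0.000200
(1-p)^0 = 1.000000
P = 1 * 0.000200 * 1.000000 = 0.0002

P(X=11) = 0.0002


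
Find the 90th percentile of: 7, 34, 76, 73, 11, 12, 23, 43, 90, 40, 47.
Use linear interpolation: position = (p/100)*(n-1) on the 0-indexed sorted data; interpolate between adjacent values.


Sorted: 7, 11, 12, 23, 34, 40, 43, 47, 73, 76, 90
n = 11
Index = 90/100 * 10 = 9.0000
Lower = data[9] = 76, Upper = data[10] = 90
P90 = 76 + 0*(14) = 76.0000

P90 = 76.0000


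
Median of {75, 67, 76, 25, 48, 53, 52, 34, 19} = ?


Sorted: 19, 25, 34, 48, 52, 53, 67, 75, 76
n = 9 (odd)
Middle value = 52

Median = 52


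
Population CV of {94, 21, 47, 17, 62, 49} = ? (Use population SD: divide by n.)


Mean = 48.3333
SD = 25.8306
CV = (25.8306/48.3333)*100 = 53.4427%

CV = 53.4427%


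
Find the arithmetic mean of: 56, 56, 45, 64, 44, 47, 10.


Sum = 56 + 56 + 45 + 64 + 44 + 47 + 10 = 322
n = 7
Mean = 322/7 = 46.0000

Mean = 46.0000


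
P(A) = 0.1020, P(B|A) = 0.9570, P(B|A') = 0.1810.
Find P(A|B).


P(B) = P(B|A)*P(A) + P(B|A')*P(A')
= 0.9570*0.1020 + 0.1810*0.8980
= 0.097614 + 0.162538 = 0.260152
P(A|B) = 0.097614/0.260152 = 0.3752

P(A|B) = 0.3752


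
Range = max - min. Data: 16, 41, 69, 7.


Max = 69, Min = 7
Range = 69 - 7 = 62

Range = 62


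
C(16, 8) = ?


C(16,8) = 16!/(8! × 8!)
= 20922789888000/(40320 × 40320)
= 12870

C(16,8) = 12870


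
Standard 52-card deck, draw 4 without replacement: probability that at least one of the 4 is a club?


P(at least one) = 1 - P(none)
P(none) = (39/52) × (38/51) × (37/50) × (36/49) = 0.303818
P(at least one) = 1 - 0.303818 = 0.6962

P = 0.6962


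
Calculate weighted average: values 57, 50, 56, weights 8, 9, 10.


Numerator = 57*8 + 50*9 + 56*10 = 1466
Denominator = 8 + 9 + 10 = 27
WM = 1466/27 = 54.2963

WM = 54.2963


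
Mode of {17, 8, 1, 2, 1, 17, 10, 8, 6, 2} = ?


Frequencies: 1:2, 2:2, 6:1, 8:2, 10:1, 17:2
Max frequency = 2
Mode = 1, 2, 8, 17

Mode = 1, 2, 8, 17


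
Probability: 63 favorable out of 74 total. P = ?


P = 63/74 = 0.8514

P = 0.8514


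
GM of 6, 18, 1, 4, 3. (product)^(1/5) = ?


Product = 6 × 18 × 1 × 4 × 3 = 1296
GM = 1296^(1/5) = 4.1930

GM = 4.1930


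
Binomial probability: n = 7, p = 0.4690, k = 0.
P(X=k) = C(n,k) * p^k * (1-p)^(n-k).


C(7,0) = 1
p^0 = 1.000000
(1-p)^7 = 0.011903
P = 1 * 1.000000 * 0.011903 = 0.0119

P(X=0) = 0.0119


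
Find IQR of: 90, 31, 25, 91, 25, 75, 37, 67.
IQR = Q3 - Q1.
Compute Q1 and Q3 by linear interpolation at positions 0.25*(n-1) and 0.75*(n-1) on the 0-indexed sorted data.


Sorted: 25, 25, 31, 37, 67, 75, 90, 91
Q1 (25th %ile) = 29.5000
Q3 (75th %ile) = 78.7500
IQR = 78.7500 - 29.5000 = 49.2500

IQR = 49.2500


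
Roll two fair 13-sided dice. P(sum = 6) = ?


Total outcomes = 13×13 = 169
Favorable (sum = 6): 5
P = 5/169 = 0.0296

P = 0.0296


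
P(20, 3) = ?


P(20,3) = 20!/17!
= 2432902008176640000/355687428096000
= 6840

P(20,3) = 6840


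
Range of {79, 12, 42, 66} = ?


Max = 79, Min = 12
Range = 79 - 12 = 67

Range = 67


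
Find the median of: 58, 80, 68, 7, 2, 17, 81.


Sorted: 2, 7, 17, 58, 68, 80, 81
n = 7 (odd)
Middle value = 58

Median = 58


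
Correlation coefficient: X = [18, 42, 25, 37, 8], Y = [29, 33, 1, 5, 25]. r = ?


Mean X = 26.0000, Mean Y = 18.6000
SD X = 12.377399, SD Y = 13.047605
Cov = -20.000000
r = -20.000000/(12.377399*13.047605) = -0.1238

r = -0.1238


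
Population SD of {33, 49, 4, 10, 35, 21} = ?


Mean = 25.3333
Variance = 236.8889
SD = sqrt(236.8889) = 15.3912

SD = 15.3912


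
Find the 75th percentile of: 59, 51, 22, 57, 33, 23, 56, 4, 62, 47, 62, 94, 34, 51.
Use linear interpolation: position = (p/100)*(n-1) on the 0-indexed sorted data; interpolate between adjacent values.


Sorted: 4, 22, 23, 33, 34, 47, 51, 51, 56, 57, 59, 62, 62, 94
n = 14
Index = 75/100 * 13 = 9.7500
Lower = data[9] = 57, Upper = data[10] = 59
P75 = 57 + 0.7500*(2) = 58.5000

P75 = 58.5000


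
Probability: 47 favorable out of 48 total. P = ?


P = 47/48 = 0.9792

P = 0.9792


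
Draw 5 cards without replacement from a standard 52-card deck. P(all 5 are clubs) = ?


P(all clubs) = (13/52) × (12/51) × (11/50) × (10/49) × (9/48)
= 0.0005

P = 0.0005


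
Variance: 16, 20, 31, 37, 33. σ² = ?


Mean = 27.4000
Squared deviations: 129.9600, 54.7600, 12.9600, 92.1600, 31.3600
Sum = 321.2000
Variance = 321.2000/5 = 64.2400

Variance = 64.2400


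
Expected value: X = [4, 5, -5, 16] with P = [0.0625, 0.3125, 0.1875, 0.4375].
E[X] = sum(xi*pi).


E[X] = 4*0.0625 + 5*0.3125 - 5*0.1875 + 16*0.4375
= 0.2500 + 1.5625 - 0.9375 + 7.0000
= 7.8750

E[X] = 7.8750


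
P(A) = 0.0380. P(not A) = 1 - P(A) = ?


P(not A) = 1 - 0.0380 = 0.9620

P(not A) = 0.9620


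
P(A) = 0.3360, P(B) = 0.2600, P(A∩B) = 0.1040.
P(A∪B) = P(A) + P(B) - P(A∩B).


P(A∪B) = 0.3360 + 0.2600 - 0.1040
= 0.5960 - 0.1040
= 0.4920

P(A∪B) = 0.4920


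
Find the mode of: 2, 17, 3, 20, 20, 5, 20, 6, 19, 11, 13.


Frequencies: 2:1, 3:1, 5:1, 6:1, 11:1, 13:1, 17:1, 19:1, 20:3
Max frequency = 3
Mode = 20

Mode = 20


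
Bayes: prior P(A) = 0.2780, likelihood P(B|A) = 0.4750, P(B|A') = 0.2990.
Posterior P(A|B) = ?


P(B) = P(B|A)*P(A) + P(B|A')*P(A')
= 0.4750*0.2780 + 0.2990*0.7220
= 0.132050 + 0.215878 = 0.347928
P(A|B) = 0.132050/0.347928 = 0.3795

P(A|B) = 0.3795


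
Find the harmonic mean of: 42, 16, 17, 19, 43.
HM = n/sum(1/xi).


Sum of reciprocals = 1/42 + 1/16 + 1/17 + 1/19 + 1/43 = 0.221020
HM = 5/0.221020 = 22.6223

HM = 22.6223


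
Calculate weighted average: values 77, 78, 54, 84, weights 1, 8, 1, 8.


Numerator = 77*1 + 78*8 + 54*1 + 84*8 = 1427
Denominator = 1 + 8 + 1 + 8 = 18
WM = 1427/18 = 79.2778

WM = 79.2778


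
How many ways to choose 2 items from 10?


C(10,2) = 10!/(2! × 8!)
= 3628800/(2 × 40320)
= 45

C(10,2) = 45


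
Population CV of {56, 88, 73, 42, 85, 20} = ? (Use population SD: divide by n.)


Mean = 60.6667
SD = 24.2051
CV = (24.2051/60.6667)*100 = 39.8986%

CV = 39.8986%


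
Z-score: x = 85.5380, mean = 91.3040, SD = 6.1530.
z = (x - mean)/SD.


z = (85.5380 - 91.3040)/6.1530
= -5.7660/6.1530
= -0.9371

z = -0.9371


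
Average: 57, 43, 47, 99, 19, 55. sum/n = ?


Sum = 57 + 43 + 47 + 99 + 19 + 55 = 320
n = 6
Mean = 320/6 = 53.3333

Mean = 53.3333


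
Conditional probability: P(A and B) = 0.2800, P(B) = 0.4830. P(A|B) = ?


P(A|B) = 0.2800/0.4830 = 0.5797

P(A|B) = 0.5797


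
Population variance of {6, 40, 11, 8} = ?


Mean = 16.2500
Squared deviations: 105.0625, 564.0625, 27.5625, 68.0625
Sum = 764.7500
Variance = 764.7500/4 = 191.1875

Variance = 191.1875


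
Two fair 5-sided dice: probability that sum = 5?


Total outcomes = 5×5 = 25
Favorable (sum = 5): 4
P = 4/25 = 0.1600

P = 0.1600


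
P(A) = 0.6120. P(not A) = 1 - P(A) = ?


P(not A) = 1 - 0.6120 = 0.3880

P(not A) = 0.3880


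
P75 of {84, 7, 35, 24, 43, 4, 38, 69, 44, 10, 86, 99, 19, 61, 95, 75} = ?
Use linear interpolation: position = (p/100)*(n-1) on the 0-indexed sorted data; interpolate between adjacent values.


Sorted: 4, 7, 10, 19, 24, 35, 38, 43, 44, 61, 69, 75, 84, 86, 95, 99
n = 16
Index = 75/100 * 15 = 11.2500
Lower = data[11] = 75, Upper = data[12] = 84
P75 = 75 + 0.2500*(9) = 77.2500

P75 = 77.2500


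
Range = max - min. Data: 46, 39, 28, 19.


Max = 46, Min = 19
Range = 46 - 19 = 27

Range = 27


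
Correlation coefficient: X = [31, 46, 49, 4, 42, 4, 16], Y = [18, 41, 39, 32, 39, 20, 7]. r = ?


Mean X = 27.4286, Mean Y = 28.0000
SD X = 17.982985, SD Y = 12.142017
Cov = 133.857143
r = 133.857143/(17.982985*12.142017) = 0.6130

r = 0.6130


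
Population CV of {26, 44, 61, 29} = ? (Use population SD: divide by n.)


Mean = 40.0000
SD = 13.9104
CV = (13.9104/40.0000)*100 = 34.7761%

CV = 34.7761%


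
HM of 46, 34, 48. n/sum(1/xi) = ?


Sum of reciprocals = 1/46 + 1/34 + 1/48 = 0.071984
HM = 3/0.071984 = 41.6758

HM = 41.6758


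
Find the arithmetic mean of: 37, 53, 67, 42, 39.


Sum = 37 + 53 + 67 + 42 + 39 = 238
n = 5
Mean = 238/5 = 47.6000

Mean = 47.6000


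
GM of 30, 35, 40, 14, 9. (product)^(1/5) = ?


Product = 30 × 35 × 40 × 14 × 9 = 5292000
GM = 5292000^(1/5) = 22.1169

GM = 22.1169


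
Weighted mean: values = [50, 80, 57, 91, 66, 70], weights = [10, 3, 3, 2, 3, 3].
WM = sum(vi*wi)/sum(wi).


Numerator = 50*10 + 80*3 + 57*3 + 91*2 + 66*3 + 70*3 = 1501
Denominator = 10 + 3 + 3 + 2 + 3 + 3 = 24
WM = 1501/24 = 62.5417

WM = 62.5417


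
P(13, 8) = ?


P(13,8) = 13!/5!
= 6227020800/120
= 51891840

P(13,8) = 51891840


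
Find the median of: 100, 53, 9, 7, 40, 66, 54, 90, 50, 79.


Sorted: 7, 9, 40, 50, 53, 54, 66, 79, 90, 100
n = 10 (even)
Middle values: 53 and 54
Median = (53+54)/2 = 53.5000

Median = 53.5000


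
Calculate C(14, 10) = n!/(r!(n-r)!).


C(14,10) = 14!/(10! × 4!)
= 87178291200/(3628800 × 24)
= 1001

C(14,10) = 1001


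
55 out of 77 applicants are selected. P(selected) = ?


P = 55/77 = 0.7143

P = 0.7143


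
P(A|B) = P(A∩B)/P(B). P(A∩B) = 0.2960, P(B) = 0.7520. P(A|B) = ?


P(A|B) = 0.2960/0.7520 = 0.3936

P(A|B) = 0.3936


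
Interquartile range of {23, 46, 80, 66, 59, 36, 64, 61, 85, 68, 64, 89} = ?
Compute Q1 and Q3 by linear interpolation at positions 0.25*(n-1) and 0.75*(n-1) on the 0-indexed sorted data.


Sorted: 23, 36, 46, 59, 61, 64, 64, 66, 68, 80, 85, 89
Q1 (25th %ile) = 55.7500
Q3 (75th %ile) = 71.0000
IQR = 71.0000 - 55.7500 = 15.2500

IQR = 15.2500


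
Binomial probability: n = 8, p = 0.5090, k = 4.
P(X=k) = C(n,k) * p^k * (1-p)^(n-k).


C(8,4) = 70
p^4 = 0.067123
(1-p)^4 = 0.058120
P = 70 * 0.067123 * 0.058120 = 0.2731

P(X=4) = 0.2731


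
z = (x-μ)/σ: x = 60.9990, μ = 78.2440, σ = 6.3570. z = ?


z = (60.9990 - 78.2440)/6.3570
= -17.2450/6.3570
= -2.7128

z = -2.7128


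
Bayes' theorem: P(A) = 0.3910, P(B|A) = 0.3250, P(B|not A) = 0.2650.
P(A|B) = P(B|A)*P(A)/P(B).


P(B) = P(B|A)*P(A) + P(B|A')*P(A')
= 0.3250*0.3910 + 0.2650*0.6090
= 0.127075 + 0.161385 = 0.288460
P(A|B) = 0.127075/0.288460 = 0.4405

P(A|B) = 0.4405


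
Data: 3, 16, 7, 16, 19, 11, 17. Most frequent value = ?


Frequencies: 3:1, 7:1, 11:1, 16:2, 17:1, 19:1
Max frequency = 2
Mode = 16

Mode = 16


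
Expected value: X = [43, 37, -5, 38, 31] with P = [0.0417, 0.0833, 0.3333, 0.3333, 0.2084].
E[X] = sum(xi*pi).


E[X] = 43*0.0417 + 37*0.0833 - 5*0.3333 + 38*0.3333 + 31*0.2084
= 1.7931 + 3.0821 - 1.6665 + 12.6654 + 6.4604
= 22.3345

E[X] = 22.3345


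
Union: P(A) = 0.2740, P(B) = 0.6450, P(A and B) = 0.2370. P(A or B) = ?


P(A∪B) = 0.2740 + 0.6450 - 0.2370
= 0.9190 - 0.2370
= 0.6820

P(A∪B) = 0.6820


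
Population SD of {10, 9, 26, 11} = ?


Mean = 14.0000
Variance = 48.5000
SD = sqrt(48.5000) = 6.9642

SD = 6.9642


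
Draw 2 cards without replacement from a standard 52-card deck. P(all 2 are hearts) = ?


P(all hearts) = (13/52) × (12/51)
= 0.0588

P = 0.0588


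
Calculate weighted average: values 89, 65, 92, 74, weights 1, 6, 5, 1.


Numerator = 89*1 + 65*6 + 92*5 + 74*1 = 1013
Denominator = 1 + 6 + 5 + 1 = 13
WM = 1013/13 = 77.9231

WM = 77.9231


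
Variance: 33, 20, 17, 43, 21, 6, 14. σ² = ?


Mean = 22.0000
Squared deviations: 121.0000, 4.0000, 25.0000, 441.0000, 1.0000, 256.0000, 64.0000
Sum = 912.0000
Variance = 912.0000/7 = 130.2857

Variance = 130.2857


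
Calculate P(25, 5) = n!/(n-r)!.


P(25,5) = 25!/20!
= 15511210043330985984000000/2432902008176640000
= 6375600

P(25,5) = 6375600


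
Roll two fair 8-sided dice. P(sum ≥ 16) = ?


Total outcomes = 8×8 = 64
Favorable (sum ≥ 16): 1
P = 1/64 = 0.0156

P = 0.0156


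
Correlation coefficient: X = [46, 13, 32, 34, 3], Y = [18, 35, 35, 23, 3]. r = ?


Mean X = 25.6000, Mean Y = 22.8000
SD X = 15.473849, SD Y = 11.939849
Cov = 55.120000
r = 55.120000/(15.473849*11.939849) = 0.2983

r = 0.2983


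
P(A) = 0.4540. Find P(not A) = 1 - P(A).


P(not A) = 1 - 0.4540 = 0.5460

P(not A) = 0.5460


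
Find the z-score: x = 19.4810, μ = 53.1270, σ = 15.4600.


z = (19.4810 - 53.1270)/15.4600
= -33.6460/15.4600
= -2.1763

z = -2.1763


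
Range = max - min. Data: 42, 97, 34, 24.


Max = 97, Min = 24
Range = 97 - 24 = 73

Range = 73


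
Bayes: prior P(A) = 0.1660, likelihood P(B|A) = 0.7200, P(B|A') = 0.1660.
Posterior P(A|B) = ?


P(B) = P(B|A)*P(A) + P(B|A')*P(A')
= 0.7200*0.1660 + 0.1660*0.8340
= 0.119520 + 0.138444 = 0.257964
P(A|B) = 0.119520/0.257964 = 0.4633

P(A|B) = 0.4633


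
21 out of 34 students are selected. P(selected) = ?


P = 21/34 = 0.6176

P = 0.6176


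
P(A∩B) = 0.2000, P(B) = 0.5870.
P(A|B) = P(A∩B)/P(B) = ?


P(A|B) = 0.2000/0.5870 = 0.3407

P(A|B) = 0.3407


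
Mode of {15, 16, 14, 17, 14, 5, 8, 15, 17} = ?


Frequencies: 5:1, 8:1, 14:2, 15:2, 16:1, 17:2
Max frequency = 2
Mode = 14, 15, 17

Mode = 14, 15, 17


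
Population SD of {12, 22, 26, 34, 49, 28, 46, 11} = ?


Mean = 28.5000
Variance = 173.0000
SD = sqrt(173.0000) = 13.1529

SD = 13.1529


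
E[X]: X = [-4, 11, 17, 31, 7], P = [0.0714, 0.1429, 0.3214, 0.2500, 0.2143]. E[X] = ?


E[X] = -4*0.0714 + 11*0.1429 + 17*0.3214 + 31*0.2500 + 7*0.2143
= -0.2856 + 1.5719 + 5.4638 + 7.7500 + 1.5001
= 16.0002

E[X] = 16.0002


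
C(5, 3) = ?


C(5,3) = 5!/(3! × 2!)
= 120/(6 × 2)
= 10

C(5,3) = 10


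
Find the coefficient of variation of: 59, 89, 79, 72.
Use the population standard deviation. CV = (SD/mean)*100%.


Mean = 74.7500
SD = 10.9173
CV = (10.9173/74.7500)*100 = 14.6051%

CV = 14.6051%


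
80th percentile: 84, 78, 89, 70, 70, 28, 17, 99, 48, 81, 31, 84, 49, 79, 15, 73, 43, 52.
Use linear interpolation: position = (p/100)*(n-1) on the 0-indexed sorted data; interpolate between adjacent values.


Sorted: 15, 17, 28, 31, 43, 48, 49, 52, 70, 70, 73, 78, 79, 81, 84, 84, 89, 99
n = 18
Index = 80/100 * 17 = 13.6000
Lower = data[13] = 81, Upper = data[14] = 84
P80 = 81 + 0.6000*(3) = 82.8000

P80 = 82.8000


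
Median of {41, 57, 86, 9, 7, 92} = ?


Sorted: 7, 9, 41, 57, 86, 92
n = 6 (even)
Middle values: 41 and 57
Median = (41+57)/2 = 49.0000

Median = 49.0000


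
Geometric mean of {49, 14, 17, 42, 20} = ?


Product = 49 × 14 × 17 × 42 × 20 = 9796080
GM = 9796080^(1/5) = 25.0156

GM = 25.0156


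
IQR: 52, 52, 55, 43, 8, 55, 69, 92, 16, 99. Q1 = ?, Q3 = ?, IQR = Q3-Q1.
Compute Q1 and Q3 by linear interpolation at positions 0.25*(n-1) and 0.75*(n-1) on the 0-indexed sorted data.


Sorted: 8, 16, 43, 52, 52, 55, 55, 69, 92, 99
Q1 (25th %ile) = 45.2500
Q3 (75th %ile) = 65.5000
IQR = 65.5000 - 45.2500 = 20.2500

IQR = 20.2500


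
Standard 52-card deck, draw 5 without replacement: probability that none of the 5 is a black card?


P(no black cards) = (26/52) × (25/51) × (24/50) × (23/49) × (22/48)
= 0.0253

P = 0.0253


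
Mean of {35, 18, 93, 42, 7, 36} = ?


Sum = 35 + 18 + 93 + 42 + 7 + 36 = 231
n = 6
Mean = 231/6 = 38.5000

Mean = 38.5000


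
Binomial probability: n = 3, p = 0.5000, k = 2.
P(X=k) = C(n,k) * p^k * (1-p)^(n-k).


C(3,2) = 3
p^2 = 0.250000
(1-p)^1 = 0.500000
P = 3 * 0.250000 * 0.500000 = 0.3750

P(X=2) = 0.3750


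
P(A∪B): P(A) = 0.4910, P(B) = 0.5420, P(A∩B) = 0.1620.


P(A∪B) = 0.4910 + 0.5420 - 0.1620
= 1.0330 - 0.1620
= 0.8710

P(A∪B) = 0.8710


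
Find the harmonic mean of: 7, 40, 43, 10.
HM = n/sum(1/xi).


Sum of reciprocals = 1/7 + 1/40 + 1/43 + 1/10 = 0.291113
HM = 4/0.291113 = 13.7404

HM = 13.7404


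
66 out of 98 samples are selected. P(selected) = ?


P = 66/98 = 0.6735

P = 0.6735


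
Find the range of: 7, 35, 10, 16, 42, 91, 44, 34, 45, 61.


Max = 91, Min = 7
Range = 91 - 7 = 84

Range = 84


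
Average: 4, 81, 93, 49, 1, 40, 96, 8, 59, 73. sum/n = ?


Sum = 4 + 81 + 93 + 49 + 1 + 40 + 96 + 8 + 59 + 73 = 504
n = 10
Mean = 504/10 = 50.4000

Mean = 50.4000


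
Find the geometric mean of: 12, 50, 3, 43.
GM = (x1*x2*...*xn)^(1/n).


Product = 12 × 50 × 3 × 43 = 77400
GM = 77400^(1/4) = 16.6796

GM = 16.6796


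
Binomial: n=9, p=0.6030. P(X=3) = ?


C(9,3) = 84
p^3 = 0.219256
(1-p)^6 = 0.003915
P = 84 * 0.219256 * 0.003915 = 0.0721

P(X=3) = 0.0721


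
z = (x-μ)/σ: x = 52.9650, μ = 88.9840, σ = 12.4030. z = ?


z = (52.9650 - 88.9840)/12.4030
= -36.0190/12.4030
= -2.9041

z = -2.9041


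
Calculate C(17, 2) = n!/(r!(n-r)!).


C(17,2) = 17!/(2! × 15!)
= 355687428096000/(2 × 1307674368000)
= 136

C(17,2) = 136


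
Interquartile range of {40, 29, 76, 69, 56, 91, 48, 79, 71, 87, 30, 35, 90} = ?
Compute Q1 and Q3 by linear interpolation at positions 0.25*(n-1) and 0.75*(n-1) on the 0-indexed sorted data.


Sorted: 29, 30, 35, 40, 48, 56, 69, 71, 76, 79, 87, 90, 91
Q1 (25th %ile) = 40.0000
Q3 (75th %ile) = 79.0000
IQR = 79.0000 - 40.0000 = 39.0000

IQR = 39.0000


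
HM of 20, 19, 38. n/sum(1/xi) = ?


Sum of reciprocals = 1/20 + 1/19 + 1/38 = 0.128947
HM = 3/0.128947 = 23.2653

HM = 23.2653


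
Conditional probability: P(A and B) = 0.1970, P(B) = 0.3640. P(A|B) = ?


P(A|B) = 0.1970/0.3640 = 0.5412

P(A|B) = 0.5412


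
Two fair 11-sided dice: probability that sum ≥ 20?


Total outcomes = 11×11 = 121
Favorable (sum ≥ 20): 6
P = 6/121 = 0.0496

P = 0.0496


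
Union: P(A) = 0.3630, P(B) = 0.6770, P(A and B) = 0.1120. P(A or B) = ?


P(A∪B) = 0.3630 + 0.6770 - 0.1120
= 1.0400 - 0.1120
= 0.9280

P(A∪B) = 0.9280


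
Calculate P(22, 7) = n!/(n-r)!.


P(22,7) = 22!/15!
= 1124000727777607680000/1307674368000
= 859541760

P(22,7) = 859541760


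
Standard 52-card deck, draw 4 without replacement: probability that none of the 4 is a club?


P(no clubs) = (39/52) × (38/51) × (37/50) × (36/49)
= 0.3038

P = 0.3038


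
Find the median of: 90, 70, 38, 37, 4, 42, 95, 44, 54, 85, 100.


Sorted: 4, 37, 38, 42, 44, 54, 70, 85, 90, 95, 100
n = 11 (odd)
Middle value = 54

Median = 54


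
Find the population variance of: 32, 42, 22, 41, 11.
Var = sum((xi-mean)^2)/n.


Mean = 29.6000
Squared deviations: 5.7600, 153.7600, 57.7600, 129.9600, 345.9600
Sum = 693.2000
Variance = 693.2000/5 = 138.6400

Variance = 138.6400


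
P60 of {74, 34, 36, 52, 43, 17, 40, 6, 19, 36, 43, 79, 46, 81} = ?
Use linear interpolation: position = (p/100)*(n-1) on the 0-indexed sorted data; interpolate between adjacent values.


Sorted: 6, 17, 19, 34, 36, 36, 40, 43, 43, 46, 52, 74, 79, 81
n = 14
Index = 60/100 * 13 = 7.8000
Lower = data[7] = 43, Upper = data[8] = 43
P60 = 43 + 0.8000*(0) = 43.0000

P60 = 43.0000


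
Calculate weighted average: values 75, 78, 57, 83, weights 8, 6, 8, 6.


Numerator = 75*8 + 78*6 + 57*8 + 83*6 = 2022
Denominator = 8 + 6 + 8 + 6 = 28
WM = 2022/28 = 72.2143

WM = 72.2143


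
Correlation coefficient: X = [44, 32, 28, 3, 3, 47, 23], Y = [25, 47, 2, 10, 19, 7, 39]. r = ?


Mean X = 25.7143, Mean Y = 21.2857
SD X = 16.350747, SD Y = 15.572084
Cov = 20.224490
r = 20.224490/(16.350747*15.572084) = 0.0794

r = 0.0794


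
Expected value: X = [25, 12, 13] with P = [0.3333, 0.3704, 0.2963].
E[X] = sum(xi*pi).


E[X] = 25*0.3333 + 12*0.3704 + 13*0.2963
= 8.3325 + 4.4448 + 3.8519
= 16.6292

E[X] = 16.6292


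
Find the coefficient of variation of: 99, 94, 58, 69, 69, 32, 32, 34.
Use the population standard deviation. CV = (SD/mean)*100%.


Mean = 60.8750
SD = 25.2014
CV = (25.2014/60.8750)*100 = 41.3986%

CV = 41.3986%


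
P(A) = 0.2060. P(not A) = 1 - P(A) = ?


P(not A) = 1 - 0.2060 = 0.7940

P(not A) = 0.7940


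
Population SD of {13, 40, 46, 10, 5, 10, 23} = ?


Mean = 21.0000
Variance = 221.7143
SD = sqrt(221.7143) = 14.8901

SD = 14.8901


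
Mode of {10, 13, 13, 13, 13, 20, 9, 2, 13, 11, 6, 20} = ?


Frequencies: 2:1, 6:1, 9:1, 10:1, 11:1, 13:5, 20:2
Max frequency = 5
Mode = 13

Mode = 13


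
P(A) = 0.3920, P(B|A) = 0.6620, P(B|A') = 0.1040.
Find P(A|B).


P(B) = P(B|A)*P(A) + P(B|A')*P(A')
= 0.6620*0.3920 + 0.1040*0.6080
= 0.259504 + 0.063232 = 0.322736
P(A|B) = 0.259504/0.322736 = 0.8041

P(A|B) = 0.8041


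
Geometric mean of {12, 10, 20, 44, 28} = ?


Product = 12 × 10 × 20 × 44 × 28 = 2956800
GM = 2956800^(1/5) = 19.6863

GM = 19.6863


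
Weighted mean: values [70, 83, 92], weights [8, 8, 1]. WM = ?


Numerator = 70*8 + 83*8 + 92*1 = 1316
Denominator = 8 + 8 + 1 = 17
WM = 1316/17 = 77.4118

WM = 77.4118


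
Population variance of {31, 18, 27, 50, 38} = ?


Mean = 32.8000
Squared deviations: 3.2400, 219.0400, 33.6400, 295.8400, 27.0400
Sum = 578.8000
Variance = 578.8000/5 = 115.7600

Variance = 115.7600


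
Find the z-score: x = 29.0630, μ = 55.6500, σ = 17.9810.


z = (29.0630 - 55.6500)/17.9810
= -26.5870/17.9810
= -1.4786

z = -1.4786


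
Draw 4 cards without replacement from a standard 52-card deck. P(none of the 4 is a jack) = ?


P(no jacks) = (48/52) × (47/51) × (46/50) × (45/49)
= 0.7187

P = 0.7187


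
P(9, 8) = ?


P(9,8) = 9!/1!
= 362880/1
= 362880

P(9,8) = 362880


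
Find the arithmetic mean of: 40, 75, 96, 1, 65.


Sum = 40 + 75 + 96 + 1 + 65 = 277
n = 5
Mean = 277/5 = 55.4000

Mean = 55.4000


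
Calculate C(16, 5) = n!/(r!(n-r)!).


C(16,5) = 16!/(5! × 11!)
= 20922789888000/(120 × 39916800)
= 4368

C(16,5) = 4368


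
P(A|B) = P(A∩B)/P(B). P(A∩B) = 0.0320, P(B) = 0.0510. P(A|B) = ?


P(A|B) = 0.0320/0.0510 = 0.6275

P(A|B) = 0.6275


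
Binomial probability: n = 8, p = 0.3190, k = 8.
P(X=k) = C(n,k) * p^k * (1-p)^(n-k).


C(8,8) = 1
p^8 = 0.000107
(1-p)^0 = 1.000000
P = 1 * 0.000107 * 1.000000 = 0.0001

P(X=8) = 0.0001


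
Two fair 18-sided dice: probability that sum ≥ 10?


Total outcomes = 18×18 = 324
Favorable (sum ≥ 10): 288
P = 288/324 = 0.8889

P = 0.8889


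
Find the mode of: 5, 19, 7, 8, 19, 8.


Frequencies: 5:1, 7:1, 8:2, 19:2
Max frequency = 2
Mode = 8, 19

Mode = 8, 19


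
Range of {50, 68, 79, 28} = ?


Max = 79, Min = 28
Range = 79 - 28 = 51

Range = 51


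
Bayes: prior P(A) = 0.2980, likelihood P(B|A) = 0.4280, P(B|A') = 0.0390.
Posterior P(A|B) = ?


P(B) = P(B|A)*P(A) + P(B|A')*P(A')
= 0.4280*0.2980 + 0.0390*0.7020
= 0.127544 + 0.027378 = 0.154922
P(A|B) = 0.127544/0.154922 = 0.8233

P(A|B) = 0.8233


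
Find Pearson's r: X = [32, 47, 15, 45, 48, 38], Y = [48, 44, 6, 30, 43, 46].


Mean X = 37.5000, Mean Y = 36.1667
SD X = 11.500000, SD Y = 14.678972
Cov = 119.750000
r = 119.750000/(11.500000*14.678972) = 0.7094

r = 0.7094


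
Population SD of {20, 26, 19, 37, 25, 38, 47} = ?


Mean = 30.2857
Variance = 94.7755
SD = sqrt(94.7755) = 9.7353

SD = 9.7353


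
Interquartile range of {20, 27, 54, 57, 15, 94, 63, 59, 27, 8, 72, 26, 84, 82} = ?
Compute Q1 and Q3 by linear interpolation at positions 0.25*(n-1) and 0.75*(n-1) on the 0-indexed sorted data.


Sorted: 8, 15, 20, 26, 27, 27, 54, 57, 59, 63, 72, 82, 84, 94
Q1 (25th %ile) = 26.2500
Q3 (75th %ile) = 69.7500
IQR = 69.7500 - 26.2500 = 43.5000

IQR = 43.5000


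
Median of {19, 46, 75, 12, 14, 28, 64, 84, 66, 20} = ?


Sorted: 12, 14, 19, 20, 28, 46, 64, 66, 75, 84
n = 10 (even)
Middle values: 28 and 46
Median = (28+46)/2 = 37.0000

Median = 37.0000


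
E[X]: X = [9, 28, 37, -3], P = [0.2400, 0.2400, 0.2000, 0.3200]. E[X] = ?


E[X] = 9*0.2400 + 28*0.2400 + 37*0.2000 - 3*0.3200
= 2.1600 + 6.7200 + 7.4000 - 0.9600
= 15.3200

E[X] = 15.3200


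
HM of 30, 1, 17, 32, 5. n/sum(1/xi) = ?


Sum of reciprocals = 1/30 + 1/1 + 1/17 + 1/32 + 1/5 = 1.323407
HM = 5/1.323407 = 3.7781

HM = 3.7781


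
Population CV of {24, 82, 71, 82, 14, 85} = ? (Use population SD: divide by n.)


Mean = 59.6667
SD = 29.2271
CV = (29.2271/59.6667)*100 = 48.9839%

CV = 48.9839%


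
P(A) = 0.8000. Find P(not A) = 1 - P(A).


P(not A) = 1 - 0.8000 = 0.2000

P(not A) = 0.2000


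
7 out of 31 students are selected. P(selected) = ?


P = 7/31 = 0.2258

P = 0.2258


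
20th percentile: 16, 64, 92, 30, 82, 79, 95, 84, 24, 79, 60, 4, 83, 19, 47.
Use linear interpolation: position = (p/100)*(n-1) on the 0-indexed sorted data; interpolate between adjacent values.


Sorted: 4, 16, 19, 24, 30, 47, 60, 64, 79, 79, 82, 83, 84, 92, 95
n = 15
Index = 20/100 * 14 = 2.8000
Lower = data[2] = 19, Upper = data[3] = 24
P20 = 19 + 0.8000*(5) = 23.0000

P20 = 23.0000


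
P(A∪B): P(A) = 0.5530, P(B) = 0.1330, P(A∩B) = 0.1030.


P(A∪B) = 0.5530 + 0.1330 - 0.1030
= 0.6860 - 0.1030
= 0.5830

P(A∪B) = 0.5830


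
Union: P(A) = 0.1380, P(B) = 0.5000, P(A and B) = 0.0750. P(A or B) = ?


P(A∪B) = 0.1380 + 0.5000 - 0.0750
= 0.6380 - 0.0750
= 0.5630

P(A∪B) = 0.5630


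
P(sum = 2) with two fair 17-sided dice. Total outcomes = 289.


Total outcomes = 17×17 = 289
Favorable (sum = 2): 1
P = 1/289 = 0.0035

P = 0.0035


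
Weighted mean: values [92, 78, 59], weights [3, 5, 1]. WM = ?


Numerator = 92*3 + 78*5 + 59*1 = 725
Denominator = 3 + 5 + 1 = 9
WM = 725/9 = 80.5556

WM = 80.5556


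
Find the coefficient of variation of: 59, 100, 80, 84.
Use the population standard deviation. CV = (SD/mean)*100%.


Mean = 80.7500
SD = 14.6181
CV = (14.6181/80.7500)*100 = 18.1029%

CV = 18.1029%


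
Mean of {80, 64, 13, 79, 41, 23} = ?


Sum = 80 + 64 + 13 + 79 + 41 + 23 = 300
n = 6
Mean = 300/6 = 50.0000

Mean = 50.0000


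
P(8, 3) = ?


P(8,3) = 8!/5!
= 40320/120
= 336

P(8,3) = 336


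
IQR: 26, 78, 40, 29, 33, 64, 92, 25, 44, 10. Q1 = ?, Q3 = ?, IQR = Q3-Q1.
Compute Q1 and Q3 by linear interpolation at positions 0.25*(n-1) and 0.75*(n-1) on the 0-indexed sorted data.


Sorted: 10, 25, 26, 29, 33, 40, 44, 64, 78, 92
Q1 (25th %ile) = 26.7500
Q3 (75th %ile) = 59.0000
IQR = 59.0000 - 26.7500 = 32.2500

IQR = 32.2500


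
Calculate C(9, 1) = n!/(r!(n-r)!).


C(9,1) = 9!/(1! × 8!)
= 362880/(1 × 40320)
= 9

C(9,1) = 9


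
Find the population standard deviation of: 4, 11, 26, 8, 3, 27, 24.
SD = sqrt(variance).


Mean = 14.7143
Variance = 96.4898
SD = sqrt(96.4898) = 9.8229

SD = 9.8229


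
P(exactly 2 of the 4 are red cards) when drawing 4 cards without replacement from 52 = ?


Hypergeometric: P(X=2) = C(26,2)·C(26,2) / C(52,4)
= 325 × 325 / 270725
= 105625/270725 = 0.3902

P = 0.3902


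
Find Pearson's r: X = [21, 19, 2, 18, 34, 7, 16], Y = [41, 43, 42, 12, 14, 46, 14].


Mean X = 16.7143, Mean Y = 30.2857
SD X = 9.527618, SD Y = 14.762058
Cov = -77.632653
r = -77.632653/(9.527618*14.762058) = -0.5520

r = -0.5520


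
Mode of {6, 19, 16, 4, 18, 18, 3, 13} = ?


Frequencies: 3:1, 4:1, 6:1, 13:1, 16:1, 18:2, 19:1
Max frequency = 2
Mode = 18

Mode = 18


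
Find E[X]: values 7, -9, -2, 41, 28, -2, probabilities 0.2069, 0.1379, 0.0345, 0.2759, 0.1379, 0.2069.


E[X] = 7*0.2069 - 9*0.1379 - 2*0.0345 + 41*0.2759 + 28*0.1379 - 2*0.2069
= 1.4483 - 1.2411 - 0.0690 + 11.3119 + 3.8612 - 0.4138
= 14.8975

E[X] = 14.8975


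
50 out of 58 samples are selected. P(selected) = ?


P = 50/58 = 0.8621

P = 0.8621


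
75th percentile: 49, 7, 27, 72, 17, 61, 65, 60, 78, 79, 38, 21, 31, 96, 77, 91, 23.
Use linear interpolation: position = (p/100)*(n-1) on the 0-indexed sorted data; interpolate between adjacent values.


Sorted: 7, 17, 21, 23, 27, 31, 38, 49, 60, 61, 65, 72, 77, 78, 79, 91, 96
n = 17
Index = 75/100 * 16 = 12.0000
Lower = data[12] = 77, Upper = data[13] = 78
P75 = 77 + 0*(1) = 77.0000

P75 = 77.0000


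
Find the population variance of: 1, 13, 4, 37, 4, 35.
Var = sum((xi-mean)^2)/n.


Mean = 15.6667
Squared deviations: 215.1111, 7.1111, 136.1111, 455.1111, 136.1111, 373.7778
Sum = 1323.3333
Variance = 1323.3333/6 = 220.5556

Variance = 220.5556


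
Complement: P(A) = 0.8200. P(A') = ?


P(not A) = 1 - 0.8200 = 0.1800

P(not A) = 0.1800


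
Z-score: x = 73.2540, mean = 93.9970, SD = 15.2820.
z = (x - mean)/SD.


z = (73.2540 - 93.9970)/15.2820
= -20.7430/15.2820
= -1.3573

z = -1.3573


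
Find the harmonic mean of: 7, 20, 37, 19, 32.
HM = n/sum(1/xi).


Sum of reciprocals = 1/7 + 1/20 + 1/37 + 1/19 + 1/32 = 0.303766
HM = 5/0.303766 = 16.4601

HM = 16.4601


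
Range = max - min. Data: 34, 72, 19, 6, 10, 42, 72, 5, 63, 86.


Max = 86, Min = 5
Range = 86 - 5 = 81

Range = 81


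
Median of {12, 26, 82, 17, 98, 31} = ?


Sorted: 12, 17, 26, 31, 82, 98
n = 6 (even)
Middle values: 26 and 31
Median = (26+31)/2 = 28.5000

Median = 28.5000


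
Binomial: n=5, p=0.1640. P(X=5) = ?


C(5,5) = 1
p^5 = 0.000119
(1-p)^0 = 1.000000
P = 1 * 0.000119 * 1.000000 = 0.0001

P(X=5) = 0.0001


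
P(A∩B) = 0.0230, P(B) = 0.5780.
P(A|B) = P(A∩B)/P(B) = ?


P(A|B) = 0.0230/0.5780 = 0.0398

P(A|B) = 0.0398


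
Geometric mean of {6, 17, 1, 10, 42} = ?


Product = 6 × 17 × 1 × 10 × 42 = 42840
GM = 42840^(1/5) = 8.4405

GM = 8.4405


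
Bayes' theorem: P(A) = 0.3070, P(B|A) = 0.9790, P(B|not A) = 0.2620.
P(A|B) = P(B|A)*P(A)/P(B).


P(B) = P(B|A)*P(A) + P(B|A')*P(A')
= 0.9790*0.3070 + 0.2620*0.6930
= 0.300553 + 0.181566 = 0.482119
P(A|B) = 0.300553/0.482119 = 0.6234

P(A|B) = 0.6234


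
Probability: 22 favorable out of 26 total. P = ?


P = 22/26 = 0.8462

P = 0.8462


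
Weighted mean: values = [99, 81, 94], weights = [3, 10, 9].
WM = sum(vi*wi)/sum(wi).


Numerator = 99*3 + 81*10 + 94*9 = 1953
Denominator = 3 + 10 + 9 = 22
WM = 1953/22 = 88.7727

WM = 88.7727


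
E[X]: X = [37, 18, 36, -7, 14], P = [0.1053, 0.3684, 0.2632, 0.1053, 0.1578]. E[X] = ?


E[X] = 37*0.1053 + 18*0.3684 + 36*0.2632 - 7*0.1053 + 14*0.1578
= 3.8961 + 6.6312 + 9.4752 - 0.7371 + 2.2092
= 21.4746

E[X] = 21.4746


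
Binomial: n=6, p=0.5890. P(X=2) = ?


C(6,2) = 15
p^2 = 0.346921
(1-p)^4 = 0.028534
P = 15 * 0.346921 * 0.028534 = 0.1485

P(X=2) = 0.1485


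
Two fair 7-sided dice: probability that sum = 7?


Total outcomes = 7×7 = 49
Favorable (sum = 7): 6
P = 6/49 = 0.1224

P = 0.1224


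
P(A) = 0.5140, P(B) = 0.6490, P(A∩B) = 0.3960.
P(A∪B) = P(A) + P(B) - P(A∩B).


P(A∪B) = 0.5140 + 0.6490 - 0.3960
= 1.1630 - 0.3960
= 0.7670

P(A∪B) = 0.7670


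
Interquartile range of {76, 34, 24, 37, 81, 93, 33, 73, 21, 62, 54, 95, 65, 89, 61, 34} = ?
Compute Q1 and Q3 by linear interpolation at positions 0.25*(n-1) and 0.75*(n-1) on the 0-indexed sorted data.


Sorted: 21, 24, 33, 34, 34, 37, 54, 61, 62, 65, 73, 76, 81, 89, 93, 95
Q1 (25th %ile) = 34.0000
Q3 (75th %ile) = 77.2500
IQR = 77.2500 - 34.0000 = 43.2500

IQR = 43.2500


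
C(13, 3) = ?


C(13,3) = 13!/(3! × 10!)
= 6227020800/(6 × 3628800)
= 286

C(13,3) = 286


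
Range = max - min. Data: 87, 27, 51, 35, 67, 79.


Max = 87, Min = 27
Range = 87 - 27 = 60

Range = 60


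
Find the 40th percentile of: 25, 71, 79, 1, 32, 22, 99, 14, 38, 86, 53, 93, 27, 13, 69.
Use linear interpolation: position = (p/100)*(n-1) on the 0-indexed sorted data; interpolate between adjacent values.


Sorted: 1, 13, 14, 22, 25, 27, 32, 38, 53, 69, 71, 79, 86, 93, 99
n = 15
Index = 40/100 * 14 = 5.6000
Lower = data[5] = 27, Upper = data[6] = 32
P40 = 27 + 0.6000*(5) = 30.0000

P40 = 30.0000


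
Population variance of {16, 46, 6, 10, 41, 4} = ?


Mean = 20.5000
Squared deviations: 20.2500, 650.2500, 210.2500, 110.2500, 420.2500, 272.2500
Sum = 1683.5000
Variance = 1683.5000/6 = 280.5833

Variance = 280.5833


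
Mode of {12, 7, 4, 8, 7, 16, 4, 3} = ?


Frequencies: 3:1, 4:2, 7:2, 8:1, 12:1, 16:1
Max frequency = 2
Mode = 4, 7

Mode = 4, 7


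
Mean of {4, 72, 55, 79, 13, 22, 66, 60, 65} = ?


Sum = 4 + 72 + 55 + 79 + 13 + 22 + 66 + 60 + 65 = 436
n = 9
Mean = 436/9 = 48.4444

Mean = 48.4444


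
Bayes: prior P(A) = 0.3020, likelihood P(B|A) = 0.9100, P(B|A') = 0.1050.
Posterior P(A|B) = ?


P(B) = P(B|A)*P(A) + P(B|A')*P(A')
= 0.9100*0.3020 + 0.1050*0.6980
= 0.274820 + 0.073290 = 0.348110
P(A|B) = 0.274820/0.348110 = 0.7895

P(A|B) = 0.7895


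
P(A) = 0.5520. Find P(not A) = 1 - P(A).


P(not A) = 1 - 0.5520 = 0.4480

P(not A) = 0.4480


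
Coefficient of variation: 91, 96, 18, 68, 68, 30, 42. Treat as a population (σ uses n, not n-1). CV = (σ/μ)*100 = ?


Mean = 59.0000
SD = 27.6870
CV = (27.6870/59.0000)*100 = 46.9272%

CV = 46.9272%


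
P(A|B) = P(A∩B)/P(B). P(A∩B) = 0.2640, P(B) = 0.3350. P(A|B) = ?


P(A|B) = 0.2640/0.3350 = 0.7881

P(A|B) = 0.7881


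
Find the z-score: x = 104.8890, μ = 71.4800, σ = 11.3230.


z = (104.8890 - 71.4800)/11.3230
= 33.4090/11.3230
= 2.9505

z = 2.9505


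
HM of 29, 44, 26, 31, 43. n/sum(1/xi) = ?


Sum of reciprocals = 1/29 + 1/44 + 1/26 + 1/31 + 1/43 = 0.151185
HM = 5/0.151185 = 33.0720

HM = 33.0720


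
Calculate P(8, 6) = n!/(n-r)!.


P(8,6) = 8!/2!
= 40320/2
= 20160

P(8,6) = 20160


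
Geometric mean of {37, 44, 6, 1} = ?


Product = 37 × 44 × 6 × 1 = 9768
GM = 9768^(1/4) = 9.9415

GM = 9.9415


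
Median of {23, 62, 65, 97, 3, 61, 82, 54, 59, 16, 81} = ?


Sorted: 3, 16, 23, 54, 59, 61, 62, 65, 81, 82, 97
n = 11 (odd)
Middle value = 61

Median = 61


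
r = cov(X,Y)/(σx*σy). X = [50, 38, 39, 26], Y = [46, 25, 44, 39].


Mean X = 38.2500, Mean Y = 38.5000
SD X = 8.496323, SD Y = 8.200610
Cov = 22.375000
r = 22.375000/(8.496323*8.200610) = 0.3211

r = 0.3211
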